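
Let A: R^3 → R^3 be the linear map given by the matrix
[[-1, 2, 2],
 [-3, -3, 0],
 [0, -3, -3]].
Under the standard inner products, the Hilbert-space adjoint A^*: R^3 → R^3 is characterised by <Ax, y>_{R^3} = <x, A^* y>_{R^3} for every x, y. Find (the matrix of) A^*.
A^* = A^T =
[[-1, -3, 0],
 [2, -3, -3],
 [2, 0, -3]]

For real matrices with standard dot products, the defining identity <Ax, y> = <x, A^* y> gives (Ax)^T y = x^T (A^*) y, i.e. x^T A^T y = x^T (A^*) y. Since this holds for all x, y, we must have A^* = A^T. Therefore
A^* =
[[-1, -3, 0],
 [2, -3, -3],
 [2, 0, -3]].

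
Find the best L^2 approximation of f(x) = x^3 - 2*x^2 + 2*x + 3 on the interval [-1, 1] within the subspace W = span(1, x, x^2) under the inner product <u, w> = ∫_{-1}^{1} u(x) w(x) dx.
g(x) = -2*x^2 + 13*x/5 + 3

The best approximation g ∈ W is the orthogonal projection of f onto W. Writing g = a_0 + a_1 x + a_2 x^2, the coefficients solve the normal equations G · a = b where
  G_{ij} = <φ_i, φ_j> and b_i = <f, φ_i>, with φ_0 = 1, φ_1 = x, φ_2 = x^2.
G =
  [2, 0, 2/3]
  [0, 2/3, 0]
  [2/3, 0, 2/5],
b = (14/3, 26/15, 6/5).
Solving gives a_0 = 3, a_1 = 13/5, a_2 = -2, so
  g(x) = -2*x^2 + 13*x/5 + 3.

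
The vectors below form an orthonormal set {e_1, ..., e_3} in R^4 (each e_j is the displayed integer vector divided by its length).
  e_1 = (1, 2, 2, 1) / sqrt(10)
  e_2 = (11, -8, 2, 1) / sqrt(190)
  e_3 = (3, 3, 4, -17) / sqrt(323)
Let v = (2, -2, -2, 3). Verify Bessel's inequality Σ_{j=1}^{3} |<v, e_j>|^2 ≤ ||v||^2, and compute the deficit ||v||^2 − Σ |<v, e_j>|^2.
Σ |<v, e_j>|^2 = 321/17; ||v||^2 = 21; deficit = 36/17

Write each e_j = u_j / sqrt(<u_j, u_j>) where u_j is the displayed integer vector. Then <v, e_j> = <v, u_j> / sqrt(<u_j, u_j>), so |<v, e_j>|^2 = <v, u_j>^2 / <u_j, u_j>.
Coefficients: <v, e_1> = -3/sqrt(10), <v, e_2> = 37/sqrt(190), <v, e_3> = -59/sqrt(323).
Square and sum: Σ |<v, e_j>|^2 = 321/17.
Compute ||v||^2 = v·v = 21.
Deficit = 21 − 321/17 = 36/17 ≥ 0, confirming Bessel's inequality. (The deficit equals ||v − Σ <v,e_j> e_j||^2, the squared distance from v to span{e_j}.)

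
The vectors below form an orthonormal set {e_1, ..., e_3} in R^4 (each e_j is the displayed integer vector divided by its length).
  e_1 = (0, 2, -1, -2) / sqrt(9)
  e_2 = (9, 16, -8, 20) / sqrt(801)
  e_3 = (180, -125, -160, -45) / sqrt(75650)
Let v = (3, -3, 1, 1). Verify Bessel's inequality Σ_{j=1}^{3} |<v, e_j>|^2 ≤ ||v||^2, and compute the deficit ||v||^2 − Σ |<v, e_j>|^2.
Σ |<v, e_j>|^2 = 268/17; ||v||^2 = 20; deficit = 72/17

Write each e_j = u_j / sqrt(<u_j, u_j>) where u_j is the displayed integer vector. Then <v, e_j> = <v, u_j> / sqrt(<u_j, u_j>), so |<v, e_j>|^2 = <v, u_j>^2 / <u_j, u_j>.
Coefficients: <v, e_1> = -9/sqrt(9), <v, e_2> = -9/sqrt(801), <v, e_3> = 710/sqrt(75650).
Square and sum: Σ |<v, e_j>|^2 = 268/17.
Compute ||v||^2 = v·v = 20.
Deficit = 20 − 268/17 = 72/17 ≥ 0, confirming Bessel's inequality. (The deficit equals ||v − Σ <v,e_j> e_j||^2, the squared distance from v to span{e_j}.)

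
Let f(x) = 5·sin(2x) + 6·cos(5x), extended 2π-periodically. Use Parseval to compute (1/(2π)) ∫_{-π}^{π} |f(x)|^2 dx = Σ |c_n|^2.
Σ |c_n|^2 = 61/2

Expand |f|^2 and use orthogonality of {sin(nx), cos(mx)} on [-π, π]:
  ∫_{-π}^{π} sin(nx)^2 dx = π, ∫ cos(mx)^2 dx = π, and cross terms integrate to 0.
So ∫_{-π}^{π} f(x)^2 dx = 5^2 · π + 6^2 · π = (25 + 36)π.
Divide by 2π: (25 + 36)/2 = 61/2.
By Parseval, this equals Σ |c_n|^2.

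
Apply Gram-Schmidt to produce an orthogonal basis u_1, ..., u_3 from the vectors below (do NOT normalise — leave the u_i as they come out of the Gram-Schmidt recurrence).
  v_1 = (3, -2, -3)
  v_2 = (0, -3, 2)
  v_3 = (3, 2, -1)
Orthogonal basis:
  u_1 = (3, -2, -3)
  u_2 = (0, -3, 2)
  u_3 = (21/11, 126/143, 189/143)

Apply the Gram-Schmidt recurrence
  u_1 = v_1
  u_i = v_i − Σ_{j<i} ((v_i · u_j) / (u_j · u_j)) · u_j.

Step by step this gives:
  u_1 = (3, -2, -3)
  u_2 = (0, -3, 2)
  u_3 = (21/11, 126/143, 189/143)

Orthogonality check:
  u_2 · u_1 = 0 (should be 0)
  u_3 · u_1 = 0 (should be 0)
  u_3 · u_2 = 0 (should be 0)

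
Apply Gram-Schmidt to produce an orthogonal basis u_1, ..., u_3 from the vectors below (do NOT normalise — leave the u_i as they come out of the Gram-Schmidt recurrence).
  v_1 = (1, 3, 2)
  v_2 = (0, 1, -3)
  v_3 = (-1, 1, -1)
Orthogonal basis:
  u_1 = (1, 3, 2)
  u_2 = (3/14, 23/14, -18/7)
  u_3 = (-143/131, 39/131, 13/131)

Apply the Gram-Schmidt recurrence
  u_1 = v_1
  u_i = v_i − Σ_{j<i} ((v_i · u_j) / (u_j · u_j)) · u_j.

Step by step this gives:
  u_1 = (1, 3, 2)
  u_2 = (3/14, 23/14, -18/7)
  u_3 = (-143/131, 39/131, 13/131)

Orthogonality check:
  u_2 · u_1 = 0 (should be 0)
  u_3 · u_1 = 0 (should be 0)
  u_3 · u_2 = 0 (should be 0)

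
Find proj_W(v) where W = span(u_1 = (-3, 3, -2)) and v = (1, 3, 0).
proj_W(v) = (-9/11, 9/11, -6/11)

Set up U = [u_1 | ... | u_1] ∈ R^(3×1). The projector onto W = col(U) is P = U (U^T U)^(-1) U^T.
Compute U^T U =
  [22],
and U^T v = (6).
Solve U^T U · c = U^T v for the coefficients: c = (3/11). The projection is proj_W(v) = U c.
Check: (v - proj_W(v)) · u_1 = 0  (should be 0).
Result: proj_W(v) = (-9/11, 9/11, -6/11).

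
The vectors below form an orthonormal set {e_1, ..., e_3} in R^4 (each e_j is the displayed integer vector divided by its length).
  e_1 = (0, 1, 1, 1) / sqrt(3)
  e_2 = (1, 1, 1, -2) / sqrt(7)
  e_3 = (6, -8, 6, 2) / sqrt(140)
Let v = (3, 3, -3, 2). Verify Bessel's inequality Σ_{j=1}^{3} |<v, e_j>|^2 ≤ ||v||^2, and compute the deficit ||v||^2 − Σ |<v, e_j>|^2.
Σ |<v, e_j>|^2 = 13/3; ||v||^2 = 31; deficit = 80/3

Write each e_j = u_j / sqrt(<u_j, u_j>) where u_j is the displayed integer vector. Then <v, e_j> = <v, u_j> / sqrt(<u_j, u_j>), so |<v, e_j>|^2 = <v, u_j>^2 / <u_j, u_j>.
Coefficients: <v, e_1> = 2/sqrt(3), <v, e_2> = -1/sqrt(7), <v, e_3> = -20/sqrt(140).
Square and sum: Σ |<v, e_j>|^2 = 13/3.
Compute ||v||^2 = v·v = 31.
Deficit = 31 − 13/3 = 80/3 ≥ 0, confirming Bessel's inequality. (The deficit equals ||v − Σ <v,e_j> e_j||^2, the squared distance from v to span{e_j}.)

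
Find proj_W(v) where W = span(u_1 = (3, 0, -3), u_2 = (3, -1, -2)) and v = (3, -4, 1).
proj_W(v) = (3, -4, 1)

Set up U = [u_1 | ... | u_2] ∈ R^(3×2). The projector onto W = col(U) is P = U (U^T U)^(-1) U^T.
Compute U^T U =
  [18, 15]
  [15, 14],
and U^T v = (6, 11).
Solve U^T U · c = U^T v for the coefficients: c = (-3, 4). The projection is proj_W(v) = U c.
Check: (v - proj_W(v)) · u_1 = 0  (should be 0).
Check: (v - proj_W(v)) · u_2 = 0  (should be 0).
Result: proj_W(v) = (3, -4, 1).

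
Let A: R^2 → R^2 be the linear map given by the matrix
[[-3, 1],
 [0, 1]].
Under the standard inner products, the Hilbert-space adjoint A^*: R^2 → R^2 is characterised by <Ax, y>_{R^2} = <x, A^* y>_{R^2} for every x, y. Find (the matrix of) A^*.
A^* = A^T =
[[-3, 0],
 [1, 1]]

For real matrices with standard dot products, the defining identity <Ax, y> = <x, A^* y> gives (Ax)^T y = x^T (A^*) y, i.e. x^T A^T y = x^T (A^*) y. Since this holds for all x, y, we must have A^* = A^T. Therefore
A^* =
[[-3, 0],
 [1, 1]].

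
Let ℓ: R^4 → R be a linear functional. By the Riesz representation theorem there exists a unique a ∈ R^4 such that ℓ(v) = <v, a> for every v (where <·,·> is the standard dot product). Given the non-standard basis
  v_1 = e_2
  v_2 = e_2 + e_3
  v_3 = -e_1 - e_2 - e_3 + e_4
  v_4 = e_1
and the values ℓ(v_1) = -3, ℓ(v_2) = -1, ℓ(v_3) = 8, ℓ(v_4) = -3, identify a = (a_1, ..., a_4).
a = (-3, -3, 2, 4)

Write a = (a_1, ..., a_4) in the standard basis. For each basis vector v_i, ℓ(v_i) = <v_i, a> is a linear equation in the a_j's. Collect the n equations into a matrix system V a = ℓ, where row i of V is v_i (expressed in the standard basis). Since V is invertible (lower-triangular with 1s on the diagonal, up to permutation), solve by back-substitution:
  V =
[[0, 1, 0, 0],
 [0, 1, 1, 0],
 [-1, -1, -1, 1],
 [1, 0, 0, 0]]
  V a = (-3, -1, 8, -3)
Solving gives a = (-3, -3, 2, 4).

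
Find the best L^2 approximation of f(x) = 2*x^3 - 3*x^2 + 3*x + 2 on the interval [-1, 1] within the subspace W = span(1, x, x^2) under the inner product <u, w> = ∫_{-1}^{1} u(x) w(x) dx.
g(x) = -3*x^2 + 21*x/5 + 2

The best approximation g ∈ W is the orthogonal projection of f onto W. Writing g = a_0 + a_1 x + a_2 x^2, the coefficients solve the normal equations G · a = b where
  G_{ij} = <φ_i, φ_j> and b_i = <f, φ_i>, with φ_0 = 1, φ_1 = x, φ_2 = x^2.
G =
  [2, 0, 2/3]
  [0, 2/3, 0]
  [2/3, 0, 2/5],
b = (2, 14/5, 2/15).
Solving gives a_0 = 2, a_1 = 21/5, a_2 = -3, so
  g(x) = -3*x^2 + 21*x/5 + 2.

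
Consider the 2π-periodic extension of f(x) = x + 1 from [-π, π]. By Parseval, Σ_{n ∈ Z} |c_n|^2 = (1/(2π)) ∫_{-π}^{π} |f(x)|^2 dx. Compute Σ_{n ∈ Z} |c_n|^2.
Σ |c_n|^2 = π^2/3 + 1

Expand and integrate term by term over [-π, π]:
  ∫ (x)^2 dx = 1·(2π^3/3); ∫ 2·1·(1)·x dx = 0 (odd integrand); ∫ 1^2 dx = 1·2π.
So (1/(2π)) ∫_{-π}^{π} (x + 1)^2 dx = 1π^2/3 + 1 = π^2/3 + 1.
Parseval ⇒ Σ |c_n|^2 = π^2/3 + 1.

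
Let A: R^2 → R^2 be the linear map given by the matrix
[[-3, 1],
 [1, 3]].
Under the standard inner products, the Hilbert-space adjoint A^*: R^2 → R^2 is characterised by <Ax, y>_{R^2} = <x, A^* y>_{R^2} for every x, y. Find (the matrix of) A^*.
A^* = A^T =
[[-3, 1],
 [1, 3]]

For real matrices with standard dot products, the defining identity <Ax, y> = <x, A^* y> gives (Ax)^T y = x^T (A^*) y, i.e. x^T A^T y = x^T (A^*) y. Since this holds for all x, y, we must have A^* = A^T. Therefore
A^* =
[[-3, 1],
 [1, 3]].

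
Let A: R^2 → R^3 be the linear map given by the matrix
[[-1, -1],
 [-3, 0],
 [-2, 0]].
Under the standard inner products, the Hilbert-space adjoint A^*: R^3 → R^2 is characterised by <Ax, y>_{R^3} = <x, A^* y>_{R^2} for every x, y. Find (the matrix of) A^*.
A^* = A^T =
[[-1, -3, -2],
 [-1, 0, 0]]

For real matrices with standard dot products, the defining identity <Ax, y> = <x, A^* y> gives (Ax)^T y = x^T (A^*) y, i.e. x^T A^T y = x^T (A^*) y. Since this holds for all x, y, we must have A^* = A^T. Therefore
A^* =
[[-1, -3, -2],
 [-1, 0, 0]].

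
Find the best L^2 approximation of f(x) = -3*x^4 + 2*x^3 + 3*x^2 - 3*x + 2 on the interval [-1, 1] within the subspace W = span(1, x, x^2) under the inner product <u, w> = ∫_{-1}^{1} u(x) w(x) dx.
g(x) = 3*x^2/7 - 9*x/5 + 79/35

The best approximation g ∈ W is the orthogonal projection of f onto W. Writing g = a_0 + a_1 x + a_2 x^2, the coefficients solve the normal equations G · a = b where
  G_{ij} = <φ_i, φ_j> and b_i = <f, φ_i>, with φ_0 = 1, φ_1 = x, φ_2 = x^2.
G =
  [2, 0, 2/3]
  [0, 2/3, 0]
  [2/3, 0, 2/5],
b = (24/5, -6/5, 176/105).
Solving gives a_0 = 79/35, a_1 = -9/5, a_2 = 3/7, so
  g(x) = 3*x^2/7 - 9*x/5 + 79/35.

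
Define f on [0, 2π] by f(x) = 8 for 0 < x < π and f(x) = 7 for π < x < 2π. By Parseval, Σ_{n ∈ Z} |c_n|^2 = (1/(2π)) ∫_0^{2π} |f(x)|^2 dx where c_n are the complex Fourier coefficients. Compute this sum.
Σ |c_n|^2 = 113/2

Parseval equates the L^2 energy of f (normalised by 1/(2π)) with the ℓ^2 sum of its Fourier coefficients: (1/(2π)) ∫_0^{2π} |f|^2 = Σ |c_n|^2.
Compute the left side: (1/(2π)) [∫_0^π 8^2 dx + ∫_π^{2π} 7^2 dx] = (1/(2π)) · (64π + 49π) = (64 + 49)/2 = 113/2.
So Σ_{n ∈ Z} |c_n|^2 = 113/2.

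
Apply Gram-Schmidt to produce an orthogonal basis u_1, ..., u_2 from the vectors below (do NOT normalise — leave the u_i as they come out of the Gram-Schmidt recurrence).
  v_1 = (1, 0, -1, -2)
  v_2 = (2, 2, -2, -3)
Orthogonal basis:
  u_1 = (1, 0, -1, -2)
  u_2 = (1/3, 2, -1/3, 1/3)

Apply the Gram-Schmidt recurrence
  u_1 = v_1
  u_i = v_i − Σ_{j<i} ((v_i · u_j) / (u_j · u_j)) · u_j.

Step by step this gives:
  u_1 = (1, 0, -1, -2)
  u_2 = (1/3, 2, -1/3, 1/3)

Orthogonality check:
  u_2 · u_1 = 0 (should be 0)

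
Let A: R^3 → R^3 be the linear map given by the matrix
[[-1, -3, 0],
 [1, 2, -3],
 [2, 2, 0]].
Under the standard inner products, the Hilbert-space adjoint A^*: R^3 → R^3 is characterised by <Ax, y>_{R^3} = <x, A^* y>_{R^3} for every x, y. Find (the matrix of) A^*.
A^* = A^T =
[[-1, 1, 2],
 [-3, 2, 2],
 [0, -3, 0]]

For real matrices with standard dot products, the defining identity <Ax, y> = <x, A^* y> gives (Ax)^T y = x^T (A^*) y, i.e. x^T A^T y = x^T (A^*) y. Since this holds for all x, y, we must have A^* = A^T. Therefore
A^* =
[[-1, 1, 2],
 [-3, 2, 2],
 [0, -3, 0]].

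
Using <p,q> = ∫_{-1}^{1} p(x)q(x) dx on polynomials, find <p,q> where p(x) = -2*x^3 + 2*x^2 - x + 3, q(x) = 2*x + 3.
<p,q> = 286/15

Expand the product: p(x)·q(x) = -4*x^4 - 2*x^3 + 4*x^2 + 3*x + 9.
∫_{-1}^{1} of each monomial x^k gives [2/(k+1) if k even, 0 if k odd]. Integrating term-by-term (or equivalently evaluating the antiderivative F(x) = -4*x^5/5 - x^4/2 + 4*x^3/3 + 3*x^2/2 + 9*x at the endpoints):
  F(1) − F(−1) = 158/15 − (-128/15) = 286/15.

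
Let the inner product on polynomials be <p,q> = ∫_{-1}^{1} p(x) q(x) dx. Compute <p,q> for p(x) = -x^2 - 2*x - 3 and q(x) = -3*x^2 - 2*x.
<p,q> = 148/15

Expand the product: p(x)·q(x) = 3*x^4 + 8*x^3 + 13*x^2 + 6*x.
∫_{-1}^{1} of each monomial x^k gives [2/(k+1) if k even, 0 if k odd]. Integrating term-by-term (or equivalently evaluating the antiderivative F(x) = 3*x^5/5 + 2*x^4 + 13*x^3/3 + 3*x^2 at the endpoints):
  F(1) − F(−1) = 149/15 − (1/15) = 148/15.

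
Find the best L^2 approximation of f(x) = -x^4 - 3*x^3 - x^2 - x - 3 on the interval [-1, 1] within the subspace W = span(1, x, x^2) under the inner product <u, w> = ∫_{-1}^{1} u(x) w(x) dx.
g(x) = -13*x^2/7 - 14*x/5 - 102/35

The best approximation g ∈ W is the orthogonal projection of f onto W. Writing g = a_0 + a_1 x + a_2 x^2, the coefficients solve the normal equations G · a = b where
  G_{ij} = <φ_i, φ_j> and b_i = <f, φ_i>, with φ_0 = 1, φ_1 = x, φ_2 = x^2.
G =
  [2, 0, 2/3]
  [0, 2/3, 0]
  [2/3, 0, 2/5],
b = (-106/15, -28/15, -94/35).
Solving gives a_0 = -102/35, a_1 = -14/5, a_2 = -13/7, so
  g(x) = -13*x^2/7 - 14*x/5 - 102/35.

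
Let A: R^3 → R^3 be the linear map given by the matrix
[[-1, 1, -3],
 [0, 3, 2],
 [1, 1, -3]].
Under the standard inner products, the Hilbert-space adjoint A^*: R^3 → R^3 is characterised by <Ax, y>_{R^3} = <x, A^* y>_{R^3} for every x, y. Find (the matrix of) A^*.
A^* = A^T =
[[-1, 0, 1],
 [1, 3, 1],
 [-3, 2, -3]]

For real matrices with standard dot products, the defining identity <Ax, y> = <x, A^* y> gives (Ax)^T y = x^T (A^*) y, i.e. x^T A^T y = x^T (A^*) y. Since this holds for all x, y, we must have A^* = A^T. Therefore
A^* =
[[-1, 0, 1],
 [1, 3, 1],
 [-3, 2, -3]].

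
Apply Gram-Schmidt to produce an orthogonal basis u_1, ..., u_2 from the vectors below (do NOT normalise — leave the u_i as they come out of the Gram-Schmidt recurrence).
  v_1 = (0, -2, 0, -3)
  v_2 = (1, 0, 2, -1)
Orthogonal basis:
  u_1 = (0, -2, 0, -3)
  u_2 = (1, 6/13, 2, -4/13)

Apply the Gram-Schmidt recurrence
  u_1 = v_1
  u_i = v_i − Σ_{j<i} ((v_i · u_j) / (u_j · u_j)) · u_j.

Step by step this gives:
  u_1 = (0, -2, 0, -3)
  u_2 = (1, 6/13, 2, -4/13)

Orthogonality check:
  u_2 · u_1 = 0 (should be 0)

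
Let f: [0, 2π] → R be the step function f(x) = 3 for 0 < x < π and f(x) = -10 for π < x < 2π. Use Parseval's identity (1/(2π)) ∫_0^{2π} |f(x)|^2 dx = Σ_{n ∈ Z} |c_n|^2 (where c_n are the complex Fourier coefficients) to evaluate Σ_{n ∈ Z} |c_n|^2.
Σ |c_n|^2 = 109/2

Parseval equates the L^2 energy of f (normalised by 1/(2π)) with the ℓ^2 sum of its Fourier coefficients: (1/(2π)) ∫_0^{2π} |f|^2 = Σ |c_n|^2.
Compute the left side: (1/(2π)) [∫_0^π 3^2 dx + ∫_π^{2π} (-10)^2 dx] = (1/(2π)) · (9π + 100π) = (9 + 100)/2 = 109/2.
So Σ_{n ∈ Z} |c_n|^2 = 109/2.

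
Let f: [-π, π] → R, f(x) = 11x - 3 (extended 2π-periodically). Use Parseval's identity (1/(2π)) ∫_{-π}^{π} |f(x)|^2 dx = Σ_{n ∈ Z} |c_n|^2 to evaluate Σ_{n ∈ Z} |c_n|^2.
Σ |c_n|^2 = 121π^2/3 + 9

Expand and integrate term by term over [-π, π]:
  ∫ (11x)^2 dx = 121·(2π^3/3); ∫ 2·11·(-3)·x dx = 0 (odd integrand); ∫ (-3)^2 dx = 9·2π.
So (1/(2π)) ∫_{-π}^{π} (11x - 3)^2 dx = 121π^2/3 + 9 = 121π^2/3 + 9.
Parseval ⇒ Σ |c_n|^2 = 121π^2/3 + 9.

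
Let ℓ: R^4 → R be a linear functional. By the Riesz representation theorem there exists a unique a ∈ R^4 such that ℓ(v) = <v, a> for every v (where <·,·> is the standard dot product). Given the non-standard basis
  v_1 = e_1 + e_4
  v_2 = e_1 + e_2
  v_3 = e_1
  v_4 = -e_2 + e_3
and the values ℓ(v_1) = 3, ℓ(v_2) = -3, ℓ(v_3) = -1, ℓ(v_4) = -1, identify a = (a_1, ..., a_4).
a = (-1, -2, -3, 4)

Write a = (a_1, ..., a_4) in the standard basis. For each basis vector v_i, ℓ(v_i) = <v_i, a> is a linear equation in the a_j's. Collect the n equations into a matrix system V a = ℓ, where row i of V is v_i (expressed in the standard basis). Since V is invertible (lower-triangular with 1s on the diagonal, up to permutation), solve by back-substitution:
  V =
[[1, 0, 0, 1],
 [1, 1, 0, 0],
 [1, 0, 0, 0],
 [0, -1, 1, 0]]
  V a = (3, -3, -1, -1)
Solving gives a = (-1, -2, -3, 4).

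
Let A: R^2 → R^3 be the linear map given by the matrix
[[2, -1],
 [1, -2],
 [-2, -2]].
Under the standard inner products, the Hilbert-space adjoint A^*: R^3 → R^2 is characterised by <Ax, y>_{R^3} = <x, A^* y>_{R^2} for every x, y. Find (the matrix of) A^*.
A^* = A^T =
[[2, 1, -2],
 [-1, -2, -2]]

For real matrices with standard dot products, the defining identity <Ax, y> = <x, A^* y> gives (Ax)^T y = x^T (A^*) y, i.e. x^T A^T y = x^T (A^*) y. Since this holds for all x, y, we must have A^* = A^T. Therefore
A^* =
[[2, 1, -2],
 [-1, -2, -2]].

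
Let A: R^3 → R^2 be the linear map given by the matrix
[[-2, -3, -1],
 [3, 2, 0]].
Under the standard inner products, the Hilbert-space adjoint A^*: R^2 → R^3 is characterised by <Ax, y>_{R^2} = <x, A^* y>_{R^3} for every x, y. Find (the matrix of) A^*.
A^* = A^T =
[[-2, 3],
 [-3, 2],
 [-1, 0]]

For real matrices with standard dot products, the defining identity <Ax, y> = <x, A^* y> gives (Ax)^T y = x^T (A^*) y, i.e. x^T A^T y = x^T (A^*) y. Since this holds for all x, y, we must have A^* = A^T. Therefore
A^* =
[[-2, 3],
 [-3, 2],
 [-1, 0]].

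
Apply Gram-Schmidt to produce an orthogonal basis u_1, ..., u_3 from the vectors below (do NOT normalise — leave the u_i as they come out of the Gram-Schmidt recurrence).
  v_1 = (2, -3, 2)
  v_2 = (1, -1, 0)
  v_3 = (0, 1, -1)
Orthogonal basis:
  u_1 = (2, -3, 2)
  u_2 = (7/17, -2/17, -10/17)
  u_3 = (2/9, 2/9, 1/9)

Apply the Gram-Schmidt recurrence
  u_1 = v_1
  u_i = v_i − Σ_{j<i} ((v_i · u_j) / (u_j · u_j)) · u_j.

Step by step this gives:
  u_1 = (2, -3, 2)
  u_2 = (7/17, -2/17, -10/17)
  u_3 = (2/9, 2/9, 1/9)

Orthogonality check:
  u_2 · u_1 = 0 (should be 0)
  u_3 · u_1 = 0 (should be 0)
  u_3 · u_2 = 0 (should be 0)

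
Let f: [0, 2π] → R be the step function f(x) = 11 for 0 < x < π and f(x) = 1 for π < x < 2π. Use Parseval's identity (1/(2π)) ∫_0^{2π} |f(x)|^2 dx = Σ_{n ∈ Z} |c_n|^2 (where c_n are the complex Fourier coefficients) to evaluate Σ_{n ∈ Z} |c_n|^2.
Σ |c_n|^2 = 61

Parseval equates the L^2 energy of f (normalised by 1/(2π)) with the ℓ^2 sum of its Fourier coefficients: (1/(2π)) ∫_0^{2π} |f|^2 = Σ |c_n|^2.
Compute the left side: (1/(2π)) [∫_0^π 11^2 dx + ∫_π^{2π} 1^2 dx] = (1/(2π)) · (121π + 1π) = (121 + 1)/2 = 61.
So Σ_{n ∈ Z} |c_n|^2 = 61.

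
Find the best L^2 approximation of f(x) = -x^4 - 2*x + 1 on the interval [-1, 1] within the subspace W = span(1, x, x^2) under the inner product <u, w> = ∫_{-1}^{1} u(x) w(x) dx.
g(x) = -6*x^2/7 - 2*x + 38/35

The best approximation g ∈ W is the orthogonal projection of f onto W. Writing g = a_0 + a_1 x + a_2 x^2, the coefficients solve the normal equations G · a = b where
  G_{ij} = <φ_i, φ_j> and b_i = <f, φ_i>, with φ_0 = 1, φ_1 = x, φ_2 = x^2.
G =
  [2, 0, 2/3]
  [0, 2/3, 0]
  [2/3, 0, 2/5],
b = (8/5, -4/3, 8/21).
Solving gives a_0 = 38/35, a_1 = -2, a_2 = -6/7, so
  g(x) = -6*x^2/7 - 2*x + 38/35.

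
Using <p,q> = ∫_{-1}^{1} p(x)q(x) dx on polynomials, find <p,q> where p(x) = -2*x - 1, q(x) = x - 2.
<p,q> = 8/3

Expand the product: p(x)·q(x) = -2*x^2 + 3*x + 2.
∫_{-1}^{1} of each monomial x^k gives [2/(k+1) if k even, 0 if k odd]. Integrating term-by-term (or equivalently evaluating the antiderivative F(x) = -2*x^3/3 + 3*x^2/2 + 2*x at the endpoints):
  F(1) − F(−1) = 17/6 − (1/6) = 8/3.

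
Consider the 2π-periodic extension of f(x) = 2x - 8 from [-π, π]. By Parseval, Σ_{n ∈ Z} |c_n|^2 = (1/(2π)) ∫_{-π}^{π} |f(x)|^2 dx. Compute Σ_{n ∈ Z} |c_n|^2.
Σ |c_n|^2 = 4π^2/3 + 64

Expand and integrate term by term over [-π, π]:
  ∫ (2x)^2 dx = 4·(2π^3/3); ∫ 2·2·(-8)·x dx = 0 (odd integrand); ∫ (-8)^2 dx = 64·2π.
So (1/(2π)) ∫_{-π}^{π} (2x - 8)^2 dx = 4π^2/3 + 64 = 4π^2/3 + 64.
Parseval ⇒ Σ |c_n|^2 = 4π^2/3 + 64.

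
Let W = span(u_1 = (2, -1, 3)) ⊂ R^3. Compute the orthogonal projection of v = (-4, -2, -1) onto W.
proj_W(v) = (-9/7, 9/14, -27/14)

Set up U = [u_1 | ... | u_1] ∈ R^(3×1). The projector onto W = col(U) is P = U (U^T U)^(-1) U^T.
Compute U^T U =
  [14],
and U^T v = (-9).
Solve U^T U · c = U^T v for the coefficients: c = (-9/14). The projection is proj_W(v) = U c.
Check: (v - proj_W(v)) · u_1 = 0  (should be 0).
Result: proj_W(v) = (-9/7, 9/14, -27/14).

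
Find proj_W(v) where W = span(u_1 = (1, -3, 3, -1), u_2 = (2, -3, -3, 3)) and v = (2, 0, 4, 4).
proj_W(v) = (494/619, -1212/619, 672/619, -44/619)

Set up U = [u_1 | ... | u_2] ∈ R^(4×2). The projector onto W = col(U) is P = U (U^T U)^(-1) U^T.
Compute U^T U =
  [20, -1]
  [-1, 31],
and U^T v = (10, 4).
Solve U^T U · c = U^T v for the coefficients: c = (314/619, 90/619). The projection is proj_W(v) = U c.
Check: (v - proj_W(v)) · u_1 = 0  (should be 0).
Check: (v - proj_W(v)) · u_2 = 0  (should be 0).
Result: proj_W(v) = (494/619, -1212/619, 672/619, -44/619).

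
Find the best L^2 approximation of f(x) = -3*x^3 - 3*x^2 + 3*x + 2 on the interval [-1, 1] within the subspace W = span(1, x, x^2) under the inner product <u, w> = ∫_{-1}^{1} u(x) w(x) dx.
g(x) = -3*x^2 + 6*x/5 + 2

The best approximation g ∈ W is the orthogonal projection of f onto W. Writing g = a_0 + a_1 x + a_2 x^2, the coefficients solve the normal equations G · a = b where
  G_{ij} = <φ_i, φ_j> and b_i = <f, φ_i>, with φ_0 = 1, φ_1 = x, φ_2 = x^2.
G =
  [2, 0, 2/3]
  [0, 2/3, 0]
  [2/3, 0, 2/5],
b = (2, 4/5, 2/15).
Solving gives a_0 = 2, a_1 = 6/5, a_2 = -3, so
  g(x) = -3*x^2 + 6*x/5 + 2.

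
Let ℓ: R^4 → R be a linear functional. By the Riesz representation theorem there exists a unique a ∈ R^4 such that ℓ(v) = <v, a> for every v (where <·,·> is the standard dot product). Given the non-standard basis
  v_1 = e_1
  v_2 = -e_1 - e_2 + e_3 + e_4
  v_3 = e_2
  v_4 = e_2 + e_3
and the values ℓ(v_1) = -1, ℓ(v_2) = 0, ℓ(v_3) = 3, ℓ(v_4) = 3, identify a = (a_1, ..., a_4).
a = (-1, 3, 0, 2)

Write a = (a_1, ..., a_4) in the standard basis. For each basis vector v_i, ℓ(v_i) = <v_i, a> is a linear equation in the a_j's. Collect the n equations into a matrix system V a = ℓ, where row i of V is v_i (expressed in the standard basis). Since V is invertible (lower-triangular with 1s on the diagonal, up to permutation), solve by back-substitution:
  V =
[[1, 0, 0, 0],
 [-1, -1, 1, 1],
 [0, 1, 0, 0],
 [0, 1, 1, 0]]
  V a = (-1, 0, 3, 3)
Solving gives a = (-1, 3, 0, 2).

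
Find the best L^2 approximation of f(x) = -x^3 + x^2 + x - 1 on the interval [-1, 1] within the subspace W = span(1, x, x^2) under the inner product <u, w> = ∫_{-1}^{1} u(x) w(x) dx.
g(x) = x^2 + 2*x/5 - 1

The best approximation g ∈ W is the orthogonal projection of f onto W. Writing g = a_0 + a_1 x + a_2 x^2, the coefficients solve the normal equations G · a = b where
  G_{ij} = <φ_i, φ_j> and b_i = <f, φ_i>, with φ_0 = 1, φ_1 = x, φ_2 = x^2.
G =
  [2, 0, 2/3]
  [0, 2/3, 0]
  [2/3, 0, 2/5],
b = (-4/3, 4/15, -4/15).
Solving gives a_0 = -1, a_1 = 2/5, a_2 = 1, so
  g(x) = x^2 + 2*x/5 - 1.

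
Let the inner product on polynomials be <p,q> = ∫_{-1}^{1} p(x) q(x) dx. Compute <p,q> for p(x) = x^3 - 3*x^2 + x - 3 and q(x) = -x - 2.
<p,q> = 224/15

Expand the product: p(x)·q(x) = -x^4 + x^3 + 5*x^2 + x + 6.
∫_{-1}^{1} of each monomial x^k gives [2/(k+1) if k even, 0 if k odd]. Integrating term-by-term (or equivalently evaluating the antiderivative F(x) = -x^5/5 + x^4/4 + 5*x^3/3 + x^2/2 + 6*x at the endpoints):
  F(1) − F(−1) = 493/60 − (-403/60) = 224/15.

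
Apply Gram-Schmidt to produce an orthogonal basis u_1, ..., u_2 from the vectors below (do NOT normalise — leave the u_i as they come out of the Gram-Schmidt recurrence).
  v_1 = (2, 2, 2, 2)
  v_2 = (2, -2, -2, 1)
Orthogonal basis:
  u_1 = (2, 2, 2, 2)
  u_2 = (9/4, -7/4, -7/4, 5/4)

Apply the Gram-Schmidt recurrence
  u_1 = v_1
  u_i = v_i − Σ_{j<i} ((v_i · u_j) / (u_j · u_j)) · u_j.

Step by step this gives:
  u_1 = (2, 2, 2, 2)
  u_2 = (9/4, -7/4, -7/4, 5/4)

Orthogonality check:
  u_2 · u_1 = 0 (should be 0)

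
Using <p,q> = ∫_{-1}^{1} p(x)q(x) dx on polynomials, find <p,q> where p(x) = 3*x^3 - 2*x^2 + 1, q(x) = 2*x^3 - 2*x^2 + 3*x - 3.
<p,q> = 376/105

Expand the product: p(x)·q(x) = 6*x^6 - 10*x^5 + 13*x^4 - 13*x^3 + 4*x^2 + 3*x - 3.
∫_{-1}^{1} of each monomial x^k gives [2/(k+1) if k even, 0 if k odd]. Integrating term-by-term (or equivalently evaluating the antiderivative F(x) = 6*x^7/7 - 5*x^6/3 + 13*x^5/5 - 13*x^4/4 + 4*x^3/3 + 3*x^2/2 - 3*x at the endpoints):
  F(1) − F(−1) = -683/420 − (-729/140) = 376/105.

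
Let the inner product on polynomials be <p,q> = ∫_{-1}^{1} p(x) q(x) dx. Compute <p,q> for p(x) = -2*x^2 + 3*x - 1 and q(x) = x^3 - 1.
<p,q> = 68/15

Expand the product: p(x)·q(x) = -2*x^5 + 3*x^4 - x^3 + 2*x^2 - 3*x + 1.
∫_{-1}^{1} of each monomial x^k gives [2/(k+1) if k even, 0 if k odd]. Integrating term-by-term (or equivalently evaluating the antiderivative F(x) = -x^6/3 + 3*x^5/5 - x^4/4 + 2*x^3/3 - 3*x^2/2 + x at the endpoints):
  F(1) − F(−1) = 11/60 − (-87/20) = 68/15.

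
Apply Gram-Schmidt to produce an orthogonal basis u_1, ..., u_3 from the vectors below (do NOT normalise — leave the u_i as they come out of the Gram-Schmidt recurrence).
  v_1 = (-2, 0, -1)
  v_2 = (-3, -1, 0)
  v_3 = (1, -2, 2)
Orthogonal basis:
  u_1 = (-2, 0, -1)
  u_2 = (-3/5, -1, 6/5)
  u_3 = (3/14, -9/14, -3/7)

Apply the Gram-Schmidt recurrence
  u_1 = v_1
  u_i = v_i − Σ_{j<i} ((v_i · u_j) / (u_j · u_j)) · u_j.

Step by step this gives:
  u_1 = (-2, 0, -1)
  u_2 = (-3/5, -1, 6/5)
  u_3 = (3/14, -9/14, -3/7)

Orthogonality check:
  u_2 · u_1 = 0 (should be 0)
  u_3 · u_1 = 0 (should be 0)
  u_3 · u_2 = 0 (should be 0)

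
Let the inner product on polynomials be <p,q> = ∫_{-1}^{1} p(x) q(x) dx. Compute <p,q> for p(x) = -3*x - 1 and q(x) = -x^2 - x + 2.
<p,q> = -4/3

Expand the product: p(x)·q(x) = 3*x^3 + 4*x^2 - 5*x - 2.
∫_{-1}^{1} of each monomial x^k gives [2/(k+1) if k even, 0 if k odd]. Integrating term-by-term (or equivalently evaluating the antiderivative F(x) = 3*x^4/4 + 4*x^3/3 - 5*x^2/2 - 2*x at the endpoints):
  F(1) − F(−1) = -29/12 − (-13/12) = -4/3.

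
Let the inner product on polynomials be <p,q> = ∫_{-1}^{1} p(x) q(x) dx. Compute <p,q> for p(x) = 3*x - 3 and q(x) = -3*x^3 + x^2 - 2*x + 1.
<p,q> = -78/5

Expand the product: p(x)·q(x) = -9*x^4 + 12*x^3 - 9*x^2 + 9*x - 3.
∫_{-1}^{1} of each monomial x^k gives [2/(k+1) if k even, 0 if k odd]. Integrating term-by-term (or equivalently evaluating the antiderivative F(x) = -9*x^5/5 + 3*x^4 - 3*x^3 + 9*x^2/2 - 3*x at the endpoints):
  F(1) − F(−1) = -3/10 − (153/10) = -78/5.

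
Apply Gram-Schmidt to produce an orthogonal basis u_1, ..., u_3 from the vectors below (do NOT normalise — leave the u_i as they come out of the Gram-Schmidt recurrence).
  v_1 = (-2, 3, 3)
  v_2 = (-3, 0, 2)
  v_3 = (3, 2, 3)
Orthogonal basis:
  u_1 = (-2, 3, 3)
  u_2 = (-21/11, -18/11, 4/11)
  u_3 = (105/71, -175/142, 315/142)

Apply the Gram-Schmidt recurrence
  u_1 = v_1
  u_i = v_i − Σ_{j<i} ((v_i · u_j) / (u_j · u_j)) · u_j.

Step by step this gives:
  u_1 = (-2, 3, 3)
  u_2 = (-21/11, -18/11, 4/11)
  u_3 = (105/71, -175/142, 315/142)

Orthogonality check:
  u_2 · u_1 = 0 (should be 0)
  u_3 · u_1 = 0 (should be 0)
  u_3 · u_2 = 0 (should be 0)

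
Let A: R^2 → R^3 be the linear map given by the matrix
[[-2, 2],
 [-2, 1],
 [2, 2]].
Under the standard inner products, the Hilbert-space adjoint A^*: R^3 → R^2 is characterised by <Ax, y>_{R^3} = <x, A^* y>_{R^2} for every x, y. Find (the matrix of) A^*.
A^* = A^T =
[[-2, -2, 2],
 [2, 1, 2]]

For real matrices with standard dot products, the defining identity <Ax, y> = <x, A^* y> gives (Ax)^T y = x^T (A^*) y, i.e. x^T A^T y = x^T (A^*) y. Since this holds for all x, y, we must have A^* = A^T. Therefore
A^* =
[[-2, -2, 2],
 [2, 1, 2]].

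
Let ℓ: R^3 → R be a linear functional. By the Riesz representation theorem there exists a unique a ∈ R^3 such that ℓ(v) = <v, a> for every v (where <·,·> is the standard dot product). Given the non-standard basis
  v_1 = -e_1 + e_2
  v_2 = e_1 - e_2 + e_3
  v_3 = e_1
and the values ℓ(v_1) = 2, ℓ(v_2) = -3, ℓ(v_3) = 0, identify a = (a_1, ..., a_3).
a = (0, 2, -1)

Write a = (a_1, ..., a_3) in the standard basis. For each basis vector v_i, ℓ(v_i) = <v_i, a> is a linear equation in the a_j's. Collect the n equations into a matrix system V a = ℓ, where row i of V is v_i (expressed in the standard basis). Since V is invertible (lower-triangular with 1s on the diagonal, up to permutation), solve by back-substitution:
  V =
[[-1, 1, 0],
 [1, -1, 1],
 [1, 0, 0]]
  V a = (2, -3, 0)
Solving gives a = (0, 2, -1).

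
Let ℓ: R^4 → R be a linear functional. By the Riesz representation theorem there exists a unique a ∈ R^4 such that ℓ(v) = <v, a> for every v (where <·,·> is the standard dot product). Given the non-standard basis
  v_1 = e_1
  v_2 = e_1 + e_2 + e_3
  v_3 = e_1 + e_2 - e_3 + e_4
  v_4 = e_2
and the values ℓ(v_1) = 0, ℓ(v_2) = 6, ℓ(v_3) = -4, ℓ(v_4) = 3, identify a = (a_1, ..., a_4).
a = (0, 3, 3, -4)

Write a = (a_1, ..., a_4) in the standard basis. For each basis vector v_i, ℓ(v_i) = <v_i, a> is a linear equation in the a_j's. Collect the n equations into a matrix system V a = ℓ, where row i of V is v_i (expressed in the standard basis). Since V is invertible (lower-triangular with 1s on the diagonal, up to permutation), solve by back-substitution:
  V =
[[1, 0, 0, 0],
 [1, 1, 1, 0],
 [1, 1, -1, 1],
 [0, 1, 0, 0]]
  V a = (0, 6, -4, 3)
Solving gives a = (0, 3, 3, -4).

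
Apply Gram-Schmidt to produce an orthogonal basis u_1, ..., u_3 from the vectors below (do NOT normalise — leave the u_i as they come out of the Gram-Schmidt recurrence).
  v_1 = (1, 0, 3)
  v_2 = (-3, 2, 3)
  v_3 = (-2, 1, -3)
Orthogonal basis:
  u_1 = (1, 0, 3)
  u_2 = (-18/5, 2, 6/5)
  u_3 = (9/46, 9/23, -3/46)

Apply the Gram-Schmidt recurrence
  u_1 = v_1
  u_i = v_i − Σ_{j<i} ((v_i · u_j) / (u_j · u_j)) · u_j.

Step by step this gives:
  u_1 = (1, 0, 3)
  u_2 = (-18/5, 2, 6/5)
  u_3 = (9/46, 9/23, -3/46)

Orthogonality check:
  u_2 · u_1 = 0 (should be 0)
  u_3 · u_1 = 0 (should be 0)
  u_3 · u_2 = 0 (should be 0)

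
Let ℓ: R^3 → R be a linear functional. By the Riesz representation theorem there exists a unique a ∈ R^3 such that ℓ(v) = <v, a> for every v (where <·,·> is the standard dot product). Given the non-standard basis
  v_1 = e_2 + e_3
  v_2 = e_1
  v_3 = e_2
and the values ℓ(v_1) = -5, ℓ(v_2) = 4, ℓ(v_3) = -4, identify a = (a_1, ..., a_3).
a = (4, -4, -1)

Write a = (a_1, ..., a_3) in the standard basis. For each basis vector v_i, ℓ(v_i) = <v_i, a> is a linear equation in the a_j's. Collect the n equations into a matrix system V a = ℓ, where row i of V is v_i (expressed in the standard basis). Since V is invertible (lower-triangular with 1s on the diagonal, up to permutation), solve by back-substitution:
  V =
[[0, 1, 1],
 [1, 0, 0],
 [0, 1, 0]]
  V a = (-5, 4, -4)
Solving gives a = (4, -4, -1).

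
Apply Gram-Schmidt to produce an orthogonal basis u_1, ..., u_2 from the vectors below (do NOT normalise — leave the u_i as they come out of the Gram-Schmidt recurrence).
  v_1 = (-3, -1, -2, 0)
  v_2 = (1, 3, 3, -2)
Orthogonal basis:
  u_1 = (-3, -1, -2, 0)
  u_2 = (-11/7, 15/7, 9/7, -2)

Apply the Gram-Schmidt recurrence
  u_1 = v_1
  u_i = v_i − Σ_{j<i} ((v_i · u_j) / (u_j · u_j)) · u_j.

Step by step this gives:
  u_1 = (-3, -1, -2, 0)
  u_2 = (-11/7, 15/7, 9/7, -2)

Orthogonality check:
  u_2 · u_1 = 0 (should be 0)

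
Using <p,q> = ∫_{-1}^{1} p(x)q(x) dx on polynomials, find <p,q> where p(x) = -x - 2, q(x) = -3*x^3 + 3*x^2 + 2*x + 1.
<p,q> = -122/15

Expand the product: p(x)·q(x) = 3*x^4 + 3*x^3 - 8*x^2 - 5*x - 2.
∫_{-1}^{1} of each monomial x^k gives [2/(k+1) if k even, 0 if k odd]. Integrating term-by-term (or equivalently evaluating the antiderivative F(x) = 3*x^5/5 + 3*x^4/4 - 8*x^3/3 - 5*x^2/2 - 2*x at the endpoints):
  F(1) − F(−1) = -349/60 − (139/60) = -122/15.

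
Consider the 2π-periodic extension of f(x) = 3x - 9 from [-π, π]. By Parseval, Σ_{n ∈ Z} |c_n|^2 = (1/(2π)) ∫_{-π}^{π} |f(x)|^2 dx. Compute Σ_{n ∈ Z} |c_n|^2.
Σ |c_n|^2 = 3π^2 + 81

Expand and integrate term by term over [-π, π]:
  ∫ (3x)^2 dx = 9·(2π^3/3); ∫ 2·3·(-9)·x dx = 0 (odd integrand); ∫ (-9)^2 dx = 81·2π.
So (1/(2π)) ∫_{-π}^{π} (3x - 9)^2 dx = 9π^2/3 + 81 = 3π^2 + 81.
Parseval ⇒ Σ |c_n|^2 = 3π^2 + 81.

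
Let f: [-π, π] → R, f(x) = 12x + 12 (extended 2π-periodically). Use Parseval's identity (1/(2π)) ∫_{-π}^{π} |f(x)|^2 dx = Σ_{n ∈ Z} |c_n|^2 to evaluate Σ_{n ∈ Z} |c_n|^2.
Σ |c_n|^2 = 48π^2 + 144

Expand and integrate term by term over [-π, π]:
  ∫ (12x)^2 dx = 144·(2π^3/3); ∫ 2·12·(12)·x dx = 0 (odd integrand); ∫ 12^2 dx = 144·2π.
So (1/(2π)) ∫_{-π}^{π} (12x + 12)^2 dx = 144π^2/3 + 144 = 48π^2 + 144.
Parseval ⇒ Σ |c_n|^2 = 48π^2 + 144.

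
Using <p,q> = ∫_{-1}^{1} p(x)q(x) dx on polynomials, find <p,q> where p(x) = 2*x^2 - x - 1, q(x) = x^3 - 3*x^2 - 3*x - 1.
<p,q> = 28/15

Expand the product: p(x)·q(x) = 2*x^5 - 7*x^4 - 4*x^3 + 4*x^2 + 4*x + 1.
∫_{-1}^{1} of each monomial x^k gives [2/(k+1) if k even, 0 if k odd]. Integrating term-by-term (or equivalently evaluating the antiderivative F(x) = x^6/3 - 7*x^5/5 - x^4 + 4*x^3/3 + 2*x^2 + x at the endpoints):
  F(1) − F(−1) = 34/15 − (2/5) = 28/15.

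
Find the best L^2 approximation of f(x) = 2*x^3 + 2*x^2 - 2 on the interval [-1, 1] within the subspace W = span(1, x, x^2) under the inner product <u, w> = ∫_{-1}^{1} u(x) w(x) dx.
g(x) = 2*x^2 + 6*x/5 - 2

The best approximation g ∈ W is the orthogonal projection of f onto W. Writing g = a_0 + a_1 x + a_2 x^2, the coefficients solve the normal equations G · a = b where
  G_{ij} = <φ_i, φ_j> and b_i = <f, φ_i>, with φ_0 = 1, φ_1 = x, φ_2 = x^2.
G =
  [2, 0, 2/3]
  [0, 2/3, 0]
  [2/3, 0, 2/5],
b = (-8/3, 4/5, -8/15).
Solving gives a_0 = -2, a_1 = 6/5, a_2 = 2, so
  g(x) = 2*x^2 + 6*x/5 - 2.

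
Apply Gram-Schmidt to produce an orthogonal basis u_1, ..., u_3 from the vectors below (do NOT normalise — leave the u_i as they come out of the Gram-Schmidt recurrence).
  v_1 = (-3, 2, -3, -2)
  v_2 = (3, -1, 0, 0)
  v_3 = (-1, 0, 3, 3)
Orthogonal basis:
  u_1 = (-3, 2, -3, -2)
  u_2 = (45/26, -2/13, -33/26, -11/13)
  u_3 = (32/139, 96/139, -42/139, 111/139)

Apply the Gram-Schmidt recurrence
  u_1 = v_1
  u_i = v_i − Σ_{j<i} ((v_i · u_j) / (u_j · u_j)) · u_j.

Step by step this gives:
  u_1 = (-3, 2, -3, -2)
  u_2 = (45/26, -2/13, -33/26, -11/13)
  u_3 = (32/139, 96/139, -42/139, 111/139)

Orthogonality check:
  u_2 · u_1 = 0 (should be 0)
  u_3 · u_1 = 0 (should be 0)
  u_3 · u_2 = 0 (should be 0)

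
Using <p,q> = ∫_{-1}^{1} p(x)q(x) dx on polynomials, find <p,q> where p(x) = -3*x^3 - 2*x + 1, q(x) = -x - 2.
<p,q> = -22/15

Expand the product: p(x)·q(x) = 3*x^4 + 6*x^3 + 2*x^2 + 3*x - 2.
∫_{-1}^{1} of each monomial x^k gives [2/(k+1) if k even, 0 if k odd]. Integrating term-by-term (or equivalently evaluating the antiderivative F(x) = 3*x^5/5 + 3*x^4/2 + 2*x^3/3 + 3*x^2/2 - 2*x at the endpoints):
  F(1) − F(−1) = 34/15 − (56/15) = -22/15.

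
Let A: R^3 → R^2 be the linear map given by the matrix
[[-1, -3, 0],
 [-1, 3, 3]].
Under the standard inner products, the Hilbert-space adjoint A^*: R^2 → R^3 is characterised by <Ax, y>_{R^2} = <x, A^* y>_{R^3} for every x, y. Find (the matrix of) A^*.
A^* = A^T =
[[-1, -1],
 [-3, 3],
 [0, 3]]

For real matrices with standard dot products, the defining identity <Ax, y> = <x, A^* y> gives (Ax)^T y = x^T (A^*) y, i.e. x^T A^T y = x^T (A^*) y. Since this holds for all x, y, we must have A^* = A^T. Therefore
A^* =
[[-1, -1],
 [-3, 3],
 [0, 3]].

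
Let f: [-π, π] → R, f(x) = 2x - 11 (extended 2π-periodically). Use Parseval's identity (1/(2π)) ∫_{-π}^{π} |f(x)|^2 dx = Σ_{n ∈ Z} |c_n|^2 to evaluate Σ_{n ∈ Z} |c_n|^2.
Σ |c_n|^2 = 4π^2/3 + 121

Expand and integrate term by term over [-π, π]:
  ∫ (2x)^2 dx = 4·(2π^3/3); ∫ 2·2·(-11)·x dx = 0 (odd integrand); ∫ (-11)^2 dx = 121·2π.
So (1/(2π)) ∫_{-π}^{π} (2x - 11)^2 dx = 4π^2/3 + 121 = 4π^2/3 + 121.
Parseval ⇒ Σ |c_n|^2 = 4π^2/3 + 121.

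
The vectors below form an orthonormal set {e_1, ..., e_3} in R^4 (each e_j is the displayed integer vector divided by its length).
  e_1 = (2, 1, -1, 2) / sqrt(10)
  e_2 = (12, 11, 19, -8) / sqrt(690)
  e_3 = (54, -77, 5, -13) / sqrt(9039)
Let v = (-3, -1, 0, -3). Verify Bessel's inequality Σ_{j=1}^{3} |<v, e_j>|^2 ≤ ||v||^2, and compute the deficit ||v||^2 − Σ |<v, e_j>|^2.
Σ |<v, e_j>|^2 = 2345/131; ||v||^2 = 19; deficit = 144/131

Write each e_j = u_j / sqrt(<u_j, u_j>) where u_j is the displayed integer vector. Then <v, e_j> = <v, u_j> / sqrt(<u_j, u_j>), so |<v, e_j>|^2 = <v, u_j>^2 / <u_j, u_j>.
Coefficients: <v, e_1> = -13/sqrt(10), <v, e_2> = -23/sqrt(690), <v, e_3> = -46/sqrt(9039).
Square and sum: Σ |<v, e_j>|^2 = 2345/131.
Compute ||v||^2 = v·v = 19.
Deficit = 19 − 2345/131 = 144/131 ≥ 0, confirming Bessel's inequality. (The deficit equals ||v − Σ <v,e_j> e_j||^2, the squared distance from v to span{e_j}.)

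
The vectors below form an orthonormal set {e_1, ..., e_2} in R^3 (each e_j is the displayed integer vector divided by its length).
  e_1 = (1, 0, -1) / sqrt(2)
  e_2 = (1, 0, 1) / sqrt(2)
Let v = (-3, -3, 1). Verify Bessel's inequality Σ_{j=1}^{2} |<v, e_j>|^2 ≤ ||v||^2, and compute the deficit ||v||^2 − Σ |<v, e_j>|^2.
Σ |<v, e_j>|^2 = 10; ||v||^2 = 19; deficit = 9

Write each e_j = u_j / sqrt(<u_j, u_j>) where u_j is the displayed integer vector. Then <v, e_j> = <v, u_j> / sqrt(<u_j, u_j>), so |<v, e_j>|^2 = <v, u_j>^2 / <u_j, u_j>.
Coefficients: <v, e_1> = -4/sqrt(2), <v, e_2> = -2/sqrt(2).
Square and sum: Σ |<v, e_j>|^2 = 10.
Compute ||v||^2 = v·v = 19.
Deficit = 19 − 10 = 9 ≥ 0, confirming Bessel's inequality. (The deficit equals ||v − Σ <v,e_j> e_j||^2, the squared distance from v to span{e_j}.)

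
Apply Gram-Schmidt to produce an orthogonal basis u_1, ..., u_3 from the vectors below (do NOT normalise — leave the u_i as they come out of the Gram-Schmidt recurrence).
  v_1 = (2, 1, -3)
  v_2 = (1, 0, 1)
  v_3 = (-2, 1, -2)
Orthogonal basis:
  u_1 = (2, 1, -3)
  u_2 = (8/7, 1/14, 11/14)
  u_3 = (-5/27, 25/27, 5/27)

Apply the Gram-Schmidt recurrence
  u_1 = v_1
  u_i = v_i − Σ_{j<i} ((v_i · u_j) / (u_j · u_j)) · u_j.

Step by step this gives:
  u_1 = (2, 1, -3)
  u_2 = (8/7, 1/14, 11/14)
  u_3 = (-5/27, 25/27, 5/27)

Orthogonality check:
  u_2 · u_1 = 0 (should be 0)
  u_3 · u_1 = 0 (should be 0)
  u_3 · u_2 = 0 (should be 0)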